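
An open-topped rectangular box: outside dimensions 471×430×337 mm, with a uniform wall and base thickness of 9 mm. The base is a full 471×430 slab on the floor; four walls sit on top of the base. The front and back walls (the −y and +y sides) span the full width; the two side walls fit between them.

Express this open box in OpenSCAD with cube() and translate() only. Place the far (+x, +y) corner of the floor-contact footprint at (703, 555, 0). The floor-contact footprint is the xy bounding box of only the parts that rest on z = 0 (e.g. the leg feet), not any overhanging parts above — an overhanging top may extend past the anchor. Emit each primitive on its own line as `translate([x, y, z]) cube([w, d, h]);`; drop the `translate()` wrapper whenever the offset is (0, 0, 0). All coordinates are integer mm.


translate([232, 125, 0]) cube([471, 430, 9]);
translate([232, 125, 9]) cube([471, 9, 328]);
translate([232, 546, 9]) cube([471, 9, 328]);
translate([232, 134, 9]) cube([9, 412, 328]);
translate([694, 134, 9]) cube([9, 412, 328]);


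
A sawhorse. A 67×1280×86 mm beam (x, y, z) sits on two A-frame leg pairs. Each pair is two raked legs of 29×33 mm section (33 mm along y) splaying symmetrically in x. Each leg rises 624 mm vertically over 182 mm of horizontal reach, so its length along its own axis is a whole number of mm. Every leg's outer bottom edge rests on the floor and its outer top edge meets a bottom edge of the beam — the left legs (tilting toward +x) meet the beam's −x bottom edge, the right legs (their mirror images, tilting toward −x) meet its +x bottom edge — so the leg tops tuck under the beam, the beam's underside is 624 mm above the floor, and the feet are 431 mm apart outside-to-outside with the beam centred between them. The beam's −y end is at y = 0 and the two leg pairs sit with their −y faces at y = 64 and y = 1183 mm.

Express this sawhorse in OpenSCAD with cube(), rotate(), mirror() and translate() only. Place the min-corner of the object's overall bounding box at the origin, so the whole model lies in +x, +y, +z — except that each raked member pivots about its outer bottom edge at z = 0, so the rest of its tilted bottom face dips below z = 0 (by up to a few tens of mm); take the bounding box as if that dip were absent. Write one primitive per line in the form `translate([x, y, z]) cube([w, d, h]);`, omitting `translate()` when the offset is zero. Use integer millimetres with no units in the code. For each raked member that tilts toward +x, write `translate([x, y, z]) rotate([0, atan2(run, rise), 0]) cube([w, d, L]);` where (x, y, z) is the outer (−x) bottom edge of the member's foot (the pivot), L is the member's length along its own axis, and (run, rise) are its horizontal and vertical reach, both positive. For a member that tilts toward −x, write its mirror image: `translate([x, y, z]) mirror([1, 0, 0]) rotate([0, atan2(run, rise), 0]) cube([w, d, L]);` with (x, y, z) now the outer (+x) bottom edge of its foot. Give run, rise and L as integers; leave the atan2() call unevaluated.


// leg length = √(182² + 624²) = 650
// right-leg outer foot x = 2·182 + 67 = 431
// beam min-corner = (182, 0, 624)
translate([182, 0, 624]) cube([67, 1280, 86]);
translate([0, 64, 0]) rotate([0, atan2(182, 624), 0]) cube([29, 33, 650]);
translate([431, 64, 0]) mirror([1, 0, 0]) rotate([0, atan2(182, 624), 0]) cube([29, 33, 650]);
translate([0, 1183, 0]) rotate([0, atan2(182, 624), 0]) cube([29, 33, 650]);
translate([431, 1183, 0]) mirror([1, 0, 0]) rotate([0, atan2(182, 624), 0]) cube([29, 33, 650]);


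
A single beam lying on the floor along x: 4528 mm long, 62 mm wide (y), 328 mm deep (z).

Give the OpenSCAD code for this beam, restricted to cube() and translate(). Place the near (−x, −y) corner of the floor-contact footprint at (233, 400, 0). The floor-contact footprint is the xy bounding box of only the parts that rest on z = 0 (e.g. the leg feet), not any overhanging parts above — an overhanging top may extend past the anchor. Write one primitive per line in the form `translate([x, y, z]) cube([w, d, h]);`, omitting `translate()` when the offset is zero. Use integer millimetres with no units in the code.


translate([233, 400, 0]) cube([4528, 62, 328]);


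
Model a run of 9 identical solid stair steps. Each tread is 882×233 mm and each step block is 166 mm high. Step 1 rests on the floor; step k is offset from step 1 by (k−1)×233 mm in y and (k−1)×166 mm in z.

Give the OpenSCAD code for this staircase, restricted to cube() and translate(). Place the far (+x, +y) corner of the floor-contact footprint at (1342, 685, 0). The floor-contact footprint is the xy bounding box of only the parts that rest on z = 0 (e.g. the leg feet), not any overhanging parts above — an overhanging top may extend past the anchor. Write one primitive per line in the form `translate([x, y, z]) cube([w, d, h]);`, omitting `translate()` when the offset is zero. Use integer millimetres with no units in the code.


translate([460, 452, 0]) cube([882, 233, 166]);
translate([460, 685, 166]) cube([882, 233, 166]);
translate([460, 918, 332]) cube([882, 233, 166]);
translate([460, 1151, 498]) cube([882, 233, 166]);
translate([460, 1384, 664]) cube([882, 233, 166]);
translate([460, 1617, 830]) cube([882, 233, 166]);
translate([460, 1850, 996]) cube([882, 233, 166]);
translate([460, 2083, 1162]) cube([882, 233, 166]);
translate([460, 2316, 1328]) cube([882, 233, 166]);


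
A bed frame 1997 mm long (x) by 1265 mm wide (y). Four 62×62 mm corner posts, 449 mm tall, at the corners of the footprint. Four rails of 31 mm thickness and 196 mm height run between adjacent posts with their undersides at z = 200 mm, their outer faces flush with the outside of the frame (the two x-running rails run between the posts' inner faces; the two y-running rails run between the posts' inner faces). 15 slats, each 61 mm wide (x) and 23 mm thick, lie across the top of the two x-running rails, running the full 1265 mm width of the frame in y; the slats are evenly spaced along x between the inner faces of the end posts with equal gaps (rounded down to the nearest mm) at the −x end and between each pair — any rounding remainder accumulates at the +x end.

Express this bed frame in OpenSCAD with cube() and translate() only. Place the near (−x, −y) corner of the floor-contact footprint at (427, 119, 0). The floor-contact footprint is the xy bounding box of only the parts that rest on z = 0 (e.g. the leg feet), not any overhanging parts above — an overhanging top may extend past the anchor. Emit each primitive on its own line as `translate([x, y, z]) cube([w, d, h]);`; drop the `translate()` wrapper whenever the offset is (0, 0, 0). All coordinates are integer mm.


// slat z = rail_z + rail_h = 200 + 196 = 396
// slat gap = ⌊(1873 − 15·61) / 16⌋ = 59
translate([427, 119, 0]) cube([62, 62, 449]);
translate([427, 1322, 0]) cube([62, 62, 449]);
translate([2362, 119, 0]) cube([62, 62, 449]);
translate([2362, 1322, 0]) cube([62, 62, 449]);
translate([489, 119, 200]) cube([1873, 31, 196]);
translate([489, 1353, 200]) cube([1873, 31, 196]);
translate([427, 181, 200]) cube([31, 1141, 196]);
translate([2393, 181, 200]) cube([31, 1141, 196]);
translate([548, 119, 396]) cube([61, 1265, 23]);
translate([668, 119, 396]) cube([61, 1265, 23]);
translate([788, 119, 396]) cube([61, 1265, 23]);
translate([908, 119, 396]) cube([61, 1265, 23]);
translate([1028, 119, 396]) cube([61, 1265, 23]);
translate([1148, 119, 396]) cube([61, 1265, 23]);
translate([1268, 119, 396]) cube([61, 1265, 23]);
translate([1388, 119, 396]) cube([61, 1265, 23]);
translate([1508, 119, 396]) cube([61, 1265, 23]);
translate([1628, 119, 396]) cube([61, 1265, 23]);
translate([1748, 119, 396]) cube([61, 1265, 23]);
translate([1868, 119, 396]) cube([61, 1265, 23]);
translate([1988, 119, 396]) cube([61, 1265, 23]);
translate([2108, 119, 396]) cube([61, 1265, 23]);
translate([2228, 119, 396]) cube([61, 1265, 23]);


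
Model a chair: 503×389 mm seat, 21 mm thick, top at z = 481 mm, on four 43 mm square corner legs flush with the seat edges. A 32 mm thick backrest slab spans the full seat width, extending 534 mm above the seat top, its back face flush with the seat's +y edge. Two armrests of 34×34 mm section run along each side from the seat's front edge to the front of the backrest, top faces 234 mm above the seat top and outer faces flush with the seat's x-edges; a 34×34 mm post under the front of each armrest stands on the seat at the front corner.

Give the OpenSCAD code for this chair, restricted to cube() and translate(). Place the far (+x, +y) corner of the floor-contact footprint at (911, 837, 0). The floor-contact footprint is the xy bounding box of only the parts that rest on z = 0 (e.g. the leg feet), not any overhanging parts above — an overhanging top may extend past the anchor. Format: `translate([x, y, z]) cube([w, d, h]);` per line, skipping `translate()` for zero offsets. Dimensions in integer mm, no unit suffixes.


translate([408, 448, 460]) cube([503, 389, 21]);
translate([408, 448, 0]) cube([43, 43, 460]);
translate([868, 448, 0]) cube([43, 43, 460]);
translate([408, 794, 0]) cube([43, 43, 460]);
translate([868, 794, 0]) cube([43, 43, 460]);
translate([408, 805, 481]) cube([503, 32, 534]);
translate([408, 448, 681]) cube([34, 357, 34]);
translate([877, 448, 681]) cube([34, 357, 34]);
translate([408, 448, 481]) cube([34, 34, 200]);
translate([877, 448, 481]) cube([34, 34, 200]);


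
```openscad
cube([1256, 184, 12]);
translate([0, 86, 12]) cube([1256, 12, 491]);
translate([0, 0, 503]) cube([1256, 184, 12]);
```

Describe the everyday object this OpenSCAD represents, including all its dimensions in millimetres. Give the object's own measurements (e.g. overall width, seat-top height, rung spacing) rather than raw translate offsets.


An I-beam lying along x, 1256 mm long. Overall section height 515 mm. Two flanges 184 mm wide (y) and 12 mm thick, one on the floor and one at the top; a web 12 mm thick runs between them, centred on the flange width.


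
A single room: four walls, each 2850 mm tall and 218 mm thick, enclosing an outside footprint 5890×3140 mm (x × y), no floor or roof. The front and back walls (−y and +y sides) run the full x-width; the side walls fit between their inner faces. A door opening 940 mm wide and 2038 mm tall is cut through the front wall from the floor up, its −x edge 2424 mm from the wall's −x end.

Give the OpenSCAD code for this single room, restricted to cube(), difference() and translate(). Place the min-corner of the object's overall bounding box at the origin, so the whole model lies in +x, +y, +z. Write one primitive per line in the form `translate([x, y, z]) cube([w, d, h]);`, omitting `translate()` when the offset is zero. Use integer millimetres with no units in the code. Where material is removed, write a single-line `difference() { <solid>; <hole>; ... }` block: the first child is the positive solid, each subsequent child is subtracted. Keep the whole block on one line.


difference() { cube([5890, 218, 2850]); translate([2424, 0, 0]) cube([940, 218, 2038]); }
translate([0, 2922, 0]) cube([5890, 218, 2850]);
translate([0, 218, 0]) cube([218, 2704, 2850]);
translate([5672, 218, 0]) cube([218, 2704, 2850]);


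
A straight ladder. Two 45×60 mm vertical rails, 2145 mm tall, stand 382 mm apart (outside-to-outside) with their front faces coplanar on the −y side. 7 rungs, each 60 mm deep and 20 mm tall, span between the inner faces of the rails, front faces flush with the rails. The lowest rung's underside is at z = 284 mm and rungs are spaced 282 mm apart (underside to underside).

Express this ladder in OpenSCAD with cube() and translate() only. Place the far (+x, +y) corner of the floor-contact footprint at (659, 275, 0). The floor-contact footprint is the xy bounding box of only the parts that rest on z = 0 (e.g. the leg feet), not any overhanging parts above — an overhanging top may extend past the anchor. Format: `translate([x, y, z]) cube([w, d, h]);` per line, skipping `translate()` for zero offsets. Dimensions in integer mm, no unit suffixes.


translate([277, 215, 0]) cube([45, 60, 2145]);
translate([614, 215, 0]) cube([45, 60, 2145]);
translate([322, 215, 284]) cube([292, 60, 20]);
translate([322, 215, 566]) cube([292, 60, 20]);
translate([322, 215, 848]) cube([292, 60, 20]);
translate([322, 215, 1130]) cube([292, 60, 20]);
translate([322, 215, 1412]) cube([292, 60, 20]);
translate([322, 215, 1694]) cube([292, 60, 20]);
translate([322, 215, 1976]) cube([292, 60, 20]);


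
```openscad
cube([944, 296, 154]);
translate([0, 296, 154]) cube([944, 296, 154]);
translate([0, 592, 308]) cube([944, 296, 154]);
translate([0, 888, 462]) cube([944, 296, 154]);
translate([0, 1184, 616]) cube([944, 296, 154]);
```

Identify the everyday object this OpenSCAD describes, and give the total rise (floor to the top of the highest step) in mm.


A staircase. The total rise is 770 mm.

5 identical blocks, each offset up and back from the previous — a staircase. Each step is 154 mm tall and there are 5 of them, so the total rise is 5 × 154 = 770 mm.


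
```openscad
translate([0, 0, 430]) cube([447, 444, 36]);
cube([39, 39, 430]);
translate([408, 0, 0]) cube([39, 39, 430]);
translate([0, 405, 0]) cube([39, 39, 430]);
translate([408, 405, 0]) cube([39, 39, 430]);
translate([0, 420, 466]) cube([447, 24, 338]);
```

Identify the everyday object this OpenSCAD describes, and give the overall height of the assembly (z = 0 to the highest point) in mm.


A chair. The overall height is 804 mm.

A slab on four corner posts with a tall panel at the back — a chair. The seat slab sits at z = 430 with thickness 36, and the 338 mm backrest starts at the seat top, so the overall height is 430 + 36 + 338 = 804 mm.


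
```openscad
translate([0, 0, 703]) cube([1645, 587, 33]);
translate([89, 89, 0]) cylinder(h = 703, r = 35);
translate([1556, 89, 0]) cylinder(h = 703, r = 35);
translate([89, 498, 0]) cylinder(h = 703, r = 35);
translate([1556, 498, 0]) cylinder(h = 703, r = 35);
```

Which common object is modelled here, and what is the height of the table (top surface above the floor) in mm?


A table. The table height is 736 mm.

A 1645×587×33 slab sits at z = 703 on four Ø70 mm round legs — a table. The top surface is at 703 + 33 = 736 mm.


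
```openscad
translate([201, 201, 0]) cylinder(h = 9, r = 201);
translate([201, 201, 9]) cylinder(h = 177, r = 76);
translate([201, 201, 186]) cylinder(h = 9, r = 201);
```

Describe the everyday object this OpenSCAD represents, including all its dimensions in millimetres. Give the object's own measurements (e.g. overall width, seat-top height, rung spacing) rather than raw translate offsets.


A spool: two coaxial disc flanges of radius 201 mm and thickness 9 mm, joined by a core cylinder of radius 76 mm and height 177 mm. The lower flange rests on z = 0 and the three cylinders share a vertical axis.


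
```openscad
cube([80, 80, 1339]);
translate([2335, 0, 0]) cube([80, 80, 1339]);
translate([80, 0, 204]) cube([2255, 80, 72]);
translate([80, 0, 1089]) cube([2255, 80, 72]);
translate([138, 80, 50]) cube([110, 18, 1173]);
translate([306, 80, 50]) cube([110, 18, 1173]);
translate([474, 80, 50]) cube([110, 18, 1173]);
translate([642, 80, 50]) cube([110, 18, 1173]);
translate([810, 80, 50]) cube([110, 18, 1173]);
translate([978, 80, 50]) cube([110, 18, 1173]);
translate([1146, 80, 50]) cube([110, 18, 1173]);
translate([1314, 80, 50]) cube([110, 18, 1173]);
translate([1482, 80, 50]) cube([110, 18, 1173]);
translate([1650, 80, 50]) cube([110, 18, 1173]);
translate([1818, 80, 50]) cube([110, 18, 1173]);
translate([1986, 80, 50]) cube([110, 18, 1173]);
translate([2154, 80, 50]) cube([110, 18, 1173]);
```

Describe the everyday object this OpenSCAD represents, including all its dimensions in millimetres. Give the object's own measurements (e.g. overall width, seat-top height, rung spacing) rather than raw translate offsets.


A fence section. Two 80×80 mm posts, 1339 mm tall, stand on the floor with a clear span of 2255 mm between their inner faces. Two horizontal rails of 80×72 mm section span the gap between the posts with their undersides at z = 204 mm and z = 1089 mm, flush with the posts' −y face. 13 pickets, each 110 mm wide, 18 mm thick and 1173 mm tall, are fixed to the +y face of the rails with their bottoms at z = 50 mm, spaced across the span with a 58 mm gap after the −x post and between neighbouring pickets, with 71 mm left before the +x post.


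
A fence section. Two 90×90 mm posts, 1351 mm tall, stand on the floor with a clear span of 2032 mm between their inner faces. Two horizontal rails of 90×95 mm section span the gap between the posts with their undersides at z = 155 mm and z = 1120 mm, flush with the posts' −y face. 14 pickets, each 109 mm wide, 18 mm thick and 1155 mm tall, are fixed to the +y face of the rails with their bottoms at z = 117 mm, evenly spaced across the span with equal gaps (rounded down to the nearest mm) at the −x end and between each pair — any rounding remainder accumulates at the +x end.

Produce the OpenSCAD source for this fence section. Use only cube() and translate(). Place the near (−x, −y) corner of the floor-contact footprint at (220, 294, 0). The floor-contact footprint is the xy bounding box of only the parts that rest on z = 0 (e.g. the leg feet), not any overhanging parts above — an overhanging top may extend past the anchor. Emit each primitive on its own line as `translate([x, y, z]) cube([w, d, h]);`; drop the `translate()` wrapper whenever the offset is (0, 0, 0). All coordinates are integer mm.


translate([220, 294, 0]) cube([90, 90, 1351]);
translate([2342, 294, 0]) cube([90, 90, 1351]);
translate([310, 294, 155]) cube([2032, 90, 95]);
translate([310, 294, 1120]) cube([2032, 90, 95]);
translate([343, 384, 117]) cube([109, 18, 1155]);
translate([485, 384, 117]) cube([109, 18, 1155]);
translate([627, 384, 117]) cube([109, 18, 1155]);
translate([769, 384, 117]) cube([109, 18, 1155]);
translate([911, 384, 117]) cube([109, 18, 1155]);
translate([1053, 384, 117]) cube([109, 18, 1155]);
translate([1195, 384, 117]) cube([109, 18, 1155]);
translate([1337, 384, 117]) cube([109, 18, 1155]);
translate([1479, 384, 117]) cube([109, 18, 1155]);
translate([1621, 384, 117]) cube([109, 18, 1155]);
translate([1763, 384, 117]) cube([109, 18, 1155]);
translate([1905, 384, 117]) cube([109, 18, 1155]);
translate([2047, 384, 117]) cube([109, 18, 1155]);
translate([2189, 384, 117]) cube([109, 18, 1155]);


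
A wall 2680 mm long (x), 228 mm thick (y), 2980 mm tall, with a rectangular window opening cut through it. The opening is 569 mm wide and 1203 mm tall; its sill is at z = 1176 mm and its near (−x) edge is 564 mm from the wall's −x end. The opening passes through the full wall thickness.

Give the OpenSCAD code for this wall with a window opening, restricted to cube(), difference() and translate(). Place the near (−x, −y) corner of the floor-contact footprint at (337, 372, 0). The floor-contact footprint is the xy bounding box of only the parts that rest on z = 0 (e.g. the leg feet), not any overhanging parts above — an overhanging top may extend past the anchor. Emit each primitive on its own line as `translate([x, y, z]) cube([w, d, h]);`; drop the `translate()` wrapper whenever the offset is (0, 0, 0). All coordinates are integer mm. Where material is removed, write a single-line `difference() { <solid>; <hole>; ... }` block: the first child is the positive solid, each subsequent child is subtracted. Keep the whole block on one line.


difference() { translate([337, 372, 0]) cube([2680, 228, 2980]); translate([901, 372, 1176]) cube([569, 228, 1203]); }


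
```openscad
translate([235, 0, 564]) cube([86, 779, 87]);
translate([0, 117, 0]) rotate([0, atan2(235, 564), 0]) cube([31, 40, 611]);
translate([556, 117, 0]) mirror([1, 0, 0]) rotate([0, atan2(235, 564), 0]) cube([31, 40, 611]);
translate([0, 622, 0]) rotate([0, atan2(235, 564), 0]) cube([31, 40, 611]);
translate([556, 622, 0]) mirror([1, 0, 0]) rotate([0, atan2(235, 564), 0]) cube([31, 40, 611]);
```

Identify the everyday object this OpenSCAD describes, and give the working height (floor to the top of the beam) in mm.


A sawhorse. The overall height is 651 mm.

A beam across two mirrored pairs of raked legs — a sawhorse. The beam's underside is at z = 564 (matching the legs' vertical rise in atan2(235, 564)) and the beam is 87 mm tall, so its top is at 564 + 87 = 651 mm. The raked legs top out at the beam's underside, so that is the highest point.


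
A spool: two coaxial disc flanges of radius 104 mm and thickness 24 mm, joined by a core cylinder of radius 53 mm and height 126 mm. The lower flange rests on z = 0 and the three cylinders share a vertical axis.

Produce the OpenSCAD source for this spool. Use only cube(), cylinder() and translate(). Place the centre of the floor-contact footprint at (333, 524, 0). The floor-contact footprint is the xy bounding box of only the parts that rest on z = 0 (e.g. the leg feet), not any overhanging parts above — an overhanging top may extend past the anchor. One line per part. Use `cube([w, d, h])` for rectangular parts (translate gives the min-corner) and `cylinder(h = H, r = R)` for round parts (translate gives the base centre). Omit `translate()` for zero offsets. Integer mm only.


translate([333, 524, 0]) cylinder(h = 24, r = 104);
translate([333, 524, 24]) cylinder(h = 126, r = 53);
translate([333, 524, 150]) cylinder(h = 24, r = 104);


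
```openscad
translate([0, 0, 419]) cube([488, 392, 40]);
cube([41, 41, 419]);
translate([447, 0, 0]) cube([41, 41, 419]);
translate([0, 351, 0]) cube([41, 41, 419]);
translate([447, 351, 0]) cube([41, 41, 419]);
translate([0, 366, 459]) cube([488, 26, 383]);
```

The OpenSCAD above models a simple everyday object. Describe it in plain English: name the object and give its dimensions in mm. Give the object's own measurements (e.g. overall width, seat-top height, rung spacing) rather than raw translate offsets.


A chair. The seat is a 488×392×40 mm slab with its top at z = 459 mm, on four 41×41 mm corner legs (flush with the seat edges, standing on z = 0). A flat backrest 26 mm thick, 383 mm tall, spans the full seat width and rises from the seat top along its +y edge, rear face flush with the rear of the seat.


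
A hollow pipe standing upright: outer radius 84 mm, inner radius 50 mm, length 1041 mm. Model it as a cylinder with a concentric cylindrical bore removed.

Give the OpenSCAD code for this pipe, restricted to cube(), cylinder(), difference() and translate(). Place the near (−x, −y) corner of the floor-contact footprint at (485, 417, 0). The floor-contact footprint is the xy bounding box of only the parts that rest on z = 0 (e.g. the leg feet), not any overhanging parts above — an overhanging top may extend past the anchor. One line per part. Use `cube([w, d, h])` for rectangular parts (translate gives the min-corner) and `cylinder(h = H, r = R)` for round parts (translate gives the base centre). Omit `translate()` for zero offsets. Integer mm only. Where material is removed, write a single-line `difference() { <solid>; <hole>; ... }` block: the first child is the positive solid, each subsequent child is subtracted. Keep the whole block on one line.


difference() { translate([569, 501, 0]) cylinder(h = 1041, r = 84); translate([569, 501, 0]) cylinder(h = 1041, r = 50); }


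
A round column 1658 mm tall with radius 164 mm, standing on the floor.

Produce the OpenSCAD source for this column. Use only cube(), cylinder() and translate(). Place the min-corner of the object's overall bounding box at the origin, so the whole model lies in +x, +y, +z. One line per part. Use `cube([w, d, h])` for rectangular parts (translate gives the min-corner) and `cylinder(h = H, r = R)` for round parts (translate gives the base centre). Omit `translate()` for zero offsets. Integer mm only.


translate([164, 164, 0]) cylinder(h = 1658, r = 164);


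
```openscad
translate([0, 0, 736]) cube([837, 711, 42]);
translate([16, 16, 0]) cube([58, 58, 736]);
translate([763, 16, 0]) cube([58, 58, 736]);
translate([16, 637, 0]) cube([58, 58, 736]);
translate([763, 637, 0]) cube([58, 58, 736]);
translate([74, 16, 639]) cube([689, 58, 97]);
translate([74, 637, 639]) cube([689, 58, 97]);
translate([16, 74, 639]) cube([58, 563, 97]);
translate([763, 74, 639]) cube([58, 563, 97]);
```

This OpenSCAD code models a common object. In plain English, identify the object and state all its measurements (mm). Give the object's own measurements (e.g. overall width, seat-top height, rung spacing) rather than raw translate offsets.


A table: top 837 mm (x) × 711 mm (y), 42 mm thick, upper face at z = 778 mm, on four 58×58 mm square legs, each inset 16 mm from the nearest pair of top edges from z = 0 to the bottom of the top. Four apron rails, 58 mm thick and 97 mm tall, run between adjacent legs with their top edges flush with the underside of the top and their outer faces flush with the legs' outer faces.


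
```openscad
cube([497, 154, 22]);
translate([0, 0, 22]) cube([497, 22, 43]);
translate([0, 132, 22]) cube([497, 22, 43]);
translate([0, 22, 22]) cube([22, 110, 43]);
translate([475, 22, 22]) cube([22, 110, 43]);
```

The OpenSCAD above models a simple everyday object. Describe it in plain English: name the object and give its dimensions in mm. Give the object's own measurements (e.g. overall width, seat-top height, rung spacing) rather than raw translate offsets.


An open-topped rectangular box: outside dimensions 497×154×65 mm, with a uniform wall and base thickness of 22 mm. The base is a full 497×154 slab on the floor; four walls sit on top of the base. The front and back walls (the −y and +y sides) span the full width; the two side walls fit between them.


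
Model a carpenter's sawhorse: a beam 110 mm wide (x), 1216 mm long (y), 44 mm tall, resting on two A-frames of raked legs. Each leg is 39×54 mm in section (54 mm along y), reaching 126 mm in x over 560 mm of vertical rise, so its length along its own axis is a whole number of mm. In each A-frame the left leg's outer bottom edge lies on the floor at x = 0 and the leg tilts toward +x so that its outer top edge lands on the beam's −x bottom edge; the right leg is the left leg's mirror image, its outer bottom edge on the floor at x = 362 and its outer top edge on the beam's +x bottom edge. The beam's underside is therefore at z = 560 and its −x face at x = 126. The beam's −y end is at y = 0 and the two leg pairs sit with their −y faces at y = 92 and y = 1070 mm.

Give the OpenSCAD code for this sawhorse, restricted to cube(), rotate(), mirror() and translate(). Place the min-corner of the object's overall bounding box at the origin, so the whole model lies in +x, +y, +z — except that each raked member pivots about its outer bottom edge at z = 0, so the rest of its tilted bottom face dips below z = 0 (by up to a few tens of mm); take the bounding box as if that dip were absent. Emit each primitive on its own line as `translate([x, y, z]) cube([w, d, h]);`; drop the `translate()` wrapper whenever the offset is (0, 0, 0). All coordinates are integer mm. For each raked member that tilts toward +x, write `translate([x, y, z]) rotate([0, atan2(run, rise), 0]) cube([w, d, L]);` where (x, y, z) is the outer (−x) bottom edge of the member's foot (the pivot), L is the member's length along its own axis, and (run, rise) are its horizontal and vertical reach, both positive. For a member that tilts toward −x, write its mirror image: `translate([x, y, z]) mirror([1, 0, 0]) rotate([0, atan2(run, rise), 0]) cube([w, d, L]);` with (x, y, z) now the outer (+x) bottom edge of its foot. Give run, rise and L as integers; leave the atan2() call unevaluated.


// leg length = √(126² + 560²) = 574
// right-leg outer foot x = 2·126 + 110 = 362
// beam min-corner = (126, 0, 560)
translate([126, 0, 560]) cube([110, 1216, 44]);
translate([0, 92, 0]) rotate([0, atan2(126, 560), 0]) cube([39, 54, 574]);
translate([362, 92, 0]) mirror([1, 0, 0]) rotate([0, atan2(126, 560), 0]) cube([39, 54, 574]);
translate([0, 1070, 0]) rotate([0, atan2(126, 560), 0]) cube([39, 54, 574]);
translate([362, 1070, 0]) mirror([1, 0, 0]) rotate([0, atan2(126, 560), 0]) cube([39, 54, 574]);


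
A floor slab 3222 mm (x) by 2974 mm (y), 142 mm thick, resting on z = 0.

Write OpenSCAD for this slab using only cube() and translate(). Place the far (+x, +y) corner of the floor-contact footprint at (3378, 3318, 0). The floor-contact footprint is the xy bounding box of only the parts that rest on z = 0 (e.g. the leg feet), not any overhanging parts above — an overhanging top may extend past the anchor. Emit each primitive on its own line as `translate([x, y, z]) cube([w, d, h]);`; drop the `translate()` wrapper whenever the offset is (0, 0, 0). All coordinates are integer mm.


translate([156, 344, 0]) cube([3222, 2974, 142]);


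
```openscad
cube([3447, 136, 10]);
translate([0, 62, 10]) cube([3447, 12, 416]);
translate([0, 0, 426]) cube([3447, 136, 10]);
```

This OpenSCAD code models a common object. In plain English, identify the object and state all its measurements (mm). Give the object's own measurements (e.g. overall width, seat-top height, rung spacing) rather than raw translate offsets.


An I-beam lying along x, 3447 mm long. Overall section height 436 mm. Two flanges 136 mm wide (y) and 10 mm thick, one on the floor and one at the top; a web 12 mm thick runs between them, centred on the flange width.


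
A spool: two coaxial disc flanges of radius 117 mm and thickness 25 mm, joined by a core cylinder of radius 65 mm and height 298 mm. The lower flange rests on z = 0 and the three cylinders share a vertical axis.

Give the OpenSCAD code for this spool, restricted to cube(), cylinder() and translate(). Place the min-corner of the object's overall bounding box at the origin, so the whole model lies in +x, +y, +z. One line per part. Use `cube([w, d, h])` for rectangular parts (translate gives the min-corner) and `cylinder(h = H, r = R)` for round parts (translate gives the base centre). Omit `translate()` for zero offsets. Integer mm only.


translate([117, 117, 0]) cylinder(h = 25, r = 117);
translate([117, 117, 25]) cylinder(h = 298, r = 65);
translate([117, 117, 323]) cylinder(h = 25, r = 117);


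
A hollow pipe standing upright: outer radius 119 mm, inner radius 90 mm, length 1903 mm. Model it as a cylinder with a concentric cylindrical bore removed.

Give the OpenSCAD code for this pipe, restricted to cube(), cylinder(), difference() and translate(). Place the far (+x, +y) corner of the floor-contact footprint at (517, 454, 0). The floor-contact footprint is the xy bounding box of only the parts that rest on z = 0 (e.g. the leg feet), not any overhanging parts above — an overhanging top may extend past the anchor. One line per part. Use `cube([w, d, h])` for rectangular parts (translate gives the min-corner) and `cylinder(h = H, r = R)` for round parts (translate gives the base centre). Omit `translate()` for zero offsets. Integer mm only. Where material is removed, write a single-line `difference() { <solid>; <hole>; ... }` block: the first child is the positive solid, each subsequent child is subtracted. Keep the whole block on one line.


difference() { translate([398, 335, 0]) cylinder(h = 1903, r = 119); translate([398, 335, 0]) cylinder(h = 1903, r = 90); }


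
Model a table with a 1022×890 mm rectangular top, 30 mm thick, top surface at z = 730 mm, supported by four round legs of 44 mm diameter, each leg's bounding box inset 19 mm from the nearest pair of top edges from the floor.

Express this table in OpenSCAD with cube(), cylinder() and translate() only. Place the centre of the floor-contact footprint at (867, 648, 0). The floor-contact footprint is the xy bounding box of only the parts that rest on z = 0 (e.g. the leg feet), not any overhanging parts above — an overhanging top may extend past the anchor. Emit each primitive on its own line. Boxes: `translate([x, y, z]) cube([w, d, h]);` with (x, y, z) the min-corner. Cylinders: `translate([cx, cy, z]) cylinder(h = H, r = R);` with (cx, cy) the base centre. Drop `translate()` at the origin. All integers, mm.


translate([356, 203, 700]) cube([1022, 890, 30]);
translate([397, 244, 0]) cylinder(h = 700, r = 22);
translate([1337, 244, 0]) cylinder(h = 700, r = 22);
translate([397, 1052, 0]) cylinder(h = 700, r = 22);
translate([1337, 1052, 0]) cylinder(h = 700, r = 22);


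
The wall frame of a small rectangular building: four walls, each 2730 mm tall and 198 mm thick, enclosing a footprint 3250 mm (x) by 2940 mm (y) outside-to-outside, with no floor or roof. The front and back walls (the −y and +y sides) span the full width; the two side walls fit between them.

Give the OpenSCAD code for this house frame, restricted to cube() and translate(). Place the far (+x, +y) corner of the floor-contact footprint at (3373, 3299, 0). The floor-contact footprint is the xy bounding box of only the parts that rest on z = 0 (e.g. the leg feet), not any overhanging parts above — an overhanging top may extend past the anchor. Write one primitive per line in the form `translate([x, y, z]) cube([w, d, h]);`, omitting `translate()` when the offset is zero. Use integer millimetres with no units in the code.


translate([123, 359, 0]) cube([3250, 198, 2730]);
translate([123, 3101, 0]) cube([3250, 198, 2730]);
translate([123, 557, 0]) cube([198, 2544, 2730]);
translate([3175, 557, 0]) cube([198, 2544, 2730]);


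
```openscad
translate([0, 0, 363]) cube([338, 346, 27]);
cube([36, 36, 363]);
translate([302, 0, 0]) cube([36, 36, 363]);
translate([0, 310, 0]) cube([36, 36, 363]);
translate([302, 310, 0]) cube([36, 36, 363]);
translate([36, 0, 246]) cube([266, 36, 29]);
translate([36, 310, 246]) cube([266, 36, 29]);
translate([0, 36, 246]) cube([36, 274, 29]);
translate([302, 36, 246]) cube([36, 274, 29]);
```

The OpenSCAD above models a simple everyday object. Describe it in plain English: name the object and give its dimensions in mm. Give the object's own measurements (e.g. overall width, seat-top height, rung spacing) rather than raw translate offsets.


A four-legged stool. The seat is a 338×346×27 mm slab whose top surface is at z = 390 mm; four square legs, each 36×36 mm in cross-section, run from the floor (z = 0) to the underside of the seat, each flush with a corner of the seat. Four stretchers, 36 mm wide and 29 mm tall, connect adjacent legs with their undersides at z = 246 mm, each running between the inner faces of the legs it joins and aligned with the legs' outer faces on the other axis.


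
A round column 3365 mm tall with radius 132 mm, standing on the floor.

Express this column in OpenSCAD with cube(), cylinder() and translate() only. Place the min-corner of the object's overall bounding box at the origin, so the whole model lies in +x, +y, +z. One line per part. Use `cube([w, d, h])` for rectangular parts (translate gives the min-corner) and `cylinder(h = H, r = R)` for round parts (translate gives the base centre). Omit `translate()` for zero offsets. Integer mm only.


translate([132, 132, 0]) cylinder(h = 3365, r = 132);


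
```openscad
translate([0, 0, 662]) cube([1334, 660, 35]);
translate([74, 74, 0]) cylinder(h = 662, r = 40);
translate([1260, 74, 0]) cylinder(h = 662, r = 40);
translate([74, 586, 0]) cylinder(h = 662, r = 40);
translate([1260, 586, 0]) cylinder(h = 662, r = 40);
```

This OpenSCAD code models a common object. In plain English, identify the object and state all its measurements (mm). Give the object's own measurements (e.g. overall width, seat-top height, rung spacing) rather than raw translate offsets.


A rectangular dining table. The top is 1334×660×35 mm with its upper surface at z = 697 mm. It stands on four round legs of 80 mm diameter, each leg's bounding box inset 34 mm from the nearest pair of top edges, running from the floor to the underside of the top.


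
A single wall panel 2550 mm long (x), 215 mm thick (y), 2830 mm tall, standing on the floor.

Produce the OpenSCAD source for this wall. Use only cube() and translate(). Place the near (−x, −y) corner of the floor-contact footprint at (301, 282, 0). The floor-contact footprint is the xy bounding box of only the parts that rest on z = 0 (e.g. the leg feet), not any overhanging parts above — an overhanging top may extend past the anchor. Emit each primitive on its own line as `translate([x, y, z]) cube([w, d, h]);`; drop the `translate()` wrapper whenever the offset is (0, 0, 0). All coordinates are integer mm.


translate([301, 282, 0]) cube([2550, 215, 2830]);


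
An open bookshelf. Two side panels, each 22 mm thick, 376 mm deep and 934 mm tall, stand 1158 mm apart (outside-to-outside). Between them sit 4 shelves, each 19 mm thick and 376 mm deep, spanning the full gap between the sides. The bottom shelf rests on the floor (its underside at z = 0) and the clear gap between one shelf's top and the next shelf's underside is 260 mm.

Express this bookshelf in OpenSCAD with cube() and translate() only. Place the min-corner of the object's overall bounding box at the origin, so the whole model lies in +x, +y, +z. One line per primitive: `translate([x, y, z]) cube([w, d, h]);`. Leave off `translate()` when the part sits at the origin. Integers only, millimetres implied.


cube([22, 376, 934]);
translate([1136, 0, 0]) cube([22, 376, 934]);
translate([22, 0, 0]) cube([1114, 376, 19]);
translate([22, 0, 279]) cube([1114, 376, 19]);
translate([22, 0, 558]) cube([1114, 376, 19]);
translate([22, 0, 837]) cube([1114, 376, 19]);


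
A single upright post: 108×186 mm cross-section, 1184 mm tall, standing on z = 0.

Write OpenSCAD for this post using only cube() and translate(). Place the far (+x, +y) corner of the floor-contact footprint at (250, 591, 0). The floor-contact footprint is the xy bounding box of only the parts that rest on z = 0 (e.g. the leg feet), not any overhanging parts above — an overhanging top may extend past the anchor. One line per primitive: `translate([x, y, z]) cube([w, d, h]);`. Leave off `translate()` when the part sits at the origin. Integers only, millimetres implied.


translate([142, 405, 0]) cube([108, 186, 1184]);


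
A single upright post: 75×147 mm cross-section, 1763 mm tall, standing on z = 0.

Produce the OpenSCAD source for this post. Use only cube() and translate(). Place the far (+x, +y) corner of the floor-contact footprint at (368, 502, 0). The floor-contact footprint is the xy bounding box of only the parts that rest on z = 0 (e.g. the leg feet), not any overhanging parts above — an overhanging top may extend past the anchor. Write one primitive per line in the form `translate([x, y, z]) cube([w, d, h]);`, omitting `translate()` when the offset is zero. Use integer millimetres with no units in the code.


translate([293, 355, 0]) cube([75, 147, 1763]);


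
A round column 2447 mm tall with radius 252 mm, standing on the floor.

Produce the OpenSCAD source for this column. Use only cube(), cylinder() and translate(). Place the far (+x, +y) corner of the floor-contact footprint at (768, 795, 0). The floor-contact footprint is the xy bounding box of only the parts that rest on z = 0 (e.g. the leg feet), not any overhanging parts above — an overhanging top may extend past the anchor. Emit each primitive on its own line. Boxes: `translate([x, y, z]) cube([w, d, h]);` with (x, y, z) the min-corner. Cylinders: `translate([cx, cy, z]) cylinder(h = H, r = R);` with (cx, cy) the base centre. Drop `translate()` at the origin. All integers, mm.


translate([516, 543, 0]) cylinder(h = 2447, r = 252);


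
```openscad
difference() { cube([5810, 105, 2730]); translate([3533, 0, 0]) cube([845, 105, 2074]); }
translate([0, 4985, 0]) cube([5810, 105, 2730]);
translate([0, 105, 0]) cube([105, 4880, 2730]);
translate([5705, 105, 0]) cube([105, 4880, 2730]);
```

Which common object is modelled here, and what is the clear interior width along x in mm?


A single room. The interior width is 5600 mm.

Four walls enclosing a rectangle with a door in the front wall — a room. Outside width 5810 minus two 105 mm walls gives 5600 mm.
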